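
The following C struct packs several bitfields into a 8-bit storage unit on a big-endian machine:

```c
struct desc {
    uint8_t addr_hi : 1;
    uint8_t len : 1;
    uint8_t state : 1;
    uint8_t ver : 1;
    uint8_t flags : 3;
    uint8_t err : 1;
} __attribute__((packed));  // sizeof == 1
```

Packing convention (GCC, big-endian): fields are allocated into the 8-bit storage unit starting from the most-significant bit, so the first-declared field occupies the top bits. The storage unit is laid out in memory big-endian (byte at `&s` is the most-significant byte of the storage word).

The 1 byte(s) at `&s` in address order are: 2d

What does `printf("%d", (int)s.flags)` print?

6

[0]=0x2d (big-endian) → word 0x2d
addr_hi:1 @ bit 7 → (0x2d>>7)&0x1 = 0x0
len:1 @ bit 6 → (0x2d>>6)&0x1 = 0x0
state:1 @ bit 5 → (0x2d>>5)&0x1 = 0x1
ver:1 @ bit 4 → (0x2d>>4)&0x1 = 0x0
flags:3 @ bit 1 → (0x2d>>1)&0x7 = 0x6  ←
err:1 @ bit 0 → (0x2d>>0)&0x1 = 0x1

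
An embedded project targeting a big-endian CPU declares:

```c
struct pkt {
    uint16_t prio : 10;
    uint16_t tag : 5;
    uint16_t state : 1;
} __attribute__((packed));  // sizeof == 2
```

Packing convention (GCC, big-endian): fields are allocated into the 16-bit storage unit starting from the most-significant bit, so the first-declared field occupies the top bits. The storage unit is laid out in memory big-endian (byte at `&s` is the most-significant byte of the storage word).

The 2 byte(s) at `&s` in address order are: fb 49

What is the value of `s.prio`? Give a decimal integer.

[0]=0xfb [1]=0x49 (big-endian) → word 0xfb49
prio [6+:10] = (word>>6) & 0x3ff = 1005  ←
tag [1+:5] = (word>>1) & 0x1f = 4
state [0+:1] = (word>>0) & 0x1 = 1

1005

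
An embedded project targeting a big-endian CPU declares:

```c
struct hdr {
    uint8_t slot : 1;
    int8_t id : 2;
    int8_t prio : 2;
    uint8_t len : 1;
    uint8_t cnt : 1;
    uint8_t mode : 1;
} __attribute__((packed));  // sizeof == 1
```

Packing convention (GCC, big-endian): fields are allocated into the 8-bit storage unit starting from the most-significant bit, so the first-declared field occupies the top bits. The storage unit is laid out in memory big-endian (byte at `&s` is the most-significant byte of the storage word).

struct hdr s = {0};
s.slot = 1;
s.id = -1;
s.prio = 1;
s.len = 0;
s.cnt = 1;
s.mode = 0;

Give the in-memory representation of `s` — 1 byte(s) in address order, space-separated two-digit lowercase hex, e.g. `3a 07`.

slot:1 = 1 → 0x1 << 7 → word 0x80
id:2 = -1 → 0x3 << 5 → word 0xe0
prio:2 = 1 → 0x1 << 3 → word 0xe8
len:1 = 0 → 0x0 << 2 → word 0xe8
cnt:1 = 1 → 0x1 << 1 → word 0xea
mode:1 = 0 → 0x0 << 0 → word 0xea
word = 0xea → big-endian bytes:
  [0]=0xea

ea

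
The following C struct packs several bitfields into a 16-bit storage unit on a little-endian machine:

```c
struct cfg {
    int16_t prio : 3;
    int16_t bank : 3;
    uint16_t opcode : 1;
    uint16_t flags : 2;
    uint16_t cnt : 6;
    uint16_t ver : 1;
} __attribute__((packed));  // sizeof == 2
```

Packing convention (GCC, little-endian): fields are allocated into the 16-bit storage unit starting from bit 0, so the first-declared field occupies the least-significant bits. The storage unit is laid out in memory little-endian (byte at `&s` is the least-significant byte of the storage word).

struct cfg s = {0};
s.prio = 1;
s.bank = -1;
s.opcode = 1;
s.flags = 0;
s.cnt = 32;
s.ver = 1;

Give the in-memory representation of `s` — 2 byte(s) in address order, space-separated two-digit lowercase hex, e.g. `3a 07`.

prio:3 = 1 → 0x1 << 0 → word 0x0001
bank:3 = -1 → 0x7 << 3 → word 0x0039
opcode:1 = 1 → 0x1 << 6 → word 0x0079
flags:2 = 0 → 0x0 << 7 → word 0x0079
cnt:6 = 32 → 0x20 << 9 → word 0x4079
ver:1 = 1 → 0x1 << 15 → word 0xc079
word = 0xc079 → little-endian bytes:
  [0]=0x79  [1]=0xc0

79 c0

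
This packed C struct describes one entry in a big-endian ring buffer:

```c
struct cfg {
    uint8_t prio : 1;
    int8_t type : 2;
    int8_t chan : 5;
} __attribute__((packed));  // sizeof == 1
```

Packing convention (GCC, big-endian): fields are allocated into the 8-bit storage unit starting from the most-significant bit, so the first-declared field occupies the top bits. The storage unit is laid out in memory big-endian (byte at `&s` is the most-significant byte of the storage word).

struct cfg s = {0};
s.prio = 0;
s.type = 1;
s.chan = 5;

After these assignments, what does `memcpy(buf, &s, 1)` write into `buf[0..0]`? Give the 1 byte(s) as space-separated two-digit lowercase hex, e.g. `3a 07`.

25

prio (1b) val=0 bits=0x0 at bit 7: 0x00
type (2b) val=1 bits=0x1 at bit 5: 0x20
chan (5b) val=5 bits=0x5 at bit 0: 0x25
word = 0x25 → big-endian bytes:
  [0]=0x25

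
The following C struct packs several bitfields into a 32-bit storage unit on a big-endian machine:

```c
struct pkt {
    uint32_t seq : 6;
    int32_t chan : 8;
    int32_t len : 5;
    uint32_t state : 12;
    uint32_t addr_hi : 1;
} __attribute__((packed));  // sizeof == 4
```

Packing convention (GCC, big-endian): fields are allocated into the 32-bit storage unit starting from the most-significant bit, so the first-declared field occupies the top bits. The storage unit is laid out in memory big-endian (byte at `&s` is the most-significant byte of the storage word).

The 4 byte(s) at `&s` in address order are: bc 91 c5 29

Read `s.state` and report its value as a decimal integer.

660

[0]=0xbc [1]=0x91 [2]=0xc5 [3]=0x29 (big-endian) → word 0xbc91c529
seq:6 @ bit 26 → (0xbc91c529>>26)&0x3f = 0x2f
chan:8 @ bit 18 → (0xbc91c529>>18)&0xff = 0x24
len:5 @ bit 13 → (0xbc91c529>>13)&0x1f = 0xe
state:12 @ bit 1 → (0xbc91c529>>1)&0xfff = 0x294  ←
addr_hi:1 @ bit 0 → (0xbc91c529>>0)&0x1 = 0x1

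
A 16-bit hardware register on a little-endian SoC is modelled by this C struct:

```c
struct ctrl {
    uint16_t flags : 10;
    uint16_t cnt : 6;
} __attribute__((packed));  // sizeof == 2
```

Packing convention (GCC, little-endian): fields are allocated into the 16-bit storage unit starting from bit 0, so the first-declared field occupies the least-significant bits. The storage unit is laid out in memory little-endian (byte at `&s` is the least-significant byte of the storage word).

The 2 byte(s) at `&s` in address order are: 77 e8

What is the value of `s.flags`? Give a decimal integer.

[0]=0x77 [1]=0xe8 (little-endian) → word 0xe877
flags [0+:10] = (word>>0) & 0x3ff = 119  ←
cnt [10+:6] = (word>>10) & 0x3f = 58

119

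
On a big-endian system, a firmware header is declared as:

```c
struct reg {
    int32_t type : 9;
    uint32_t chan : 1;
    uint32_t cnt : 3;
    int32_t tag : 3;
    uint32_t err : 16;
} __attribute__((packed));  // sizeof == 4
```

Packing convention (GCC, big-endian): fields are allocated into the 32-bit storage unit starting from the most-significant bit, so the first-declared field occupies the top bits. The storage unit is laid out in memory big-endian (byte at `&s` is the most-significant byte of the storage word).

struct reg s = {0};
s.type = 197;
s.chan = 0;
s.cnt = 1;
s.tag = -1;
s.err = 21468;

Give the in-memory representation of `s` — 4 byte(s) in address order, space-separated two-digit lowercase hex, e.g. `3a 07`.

[23+:9] type=197 & 0x1ff = 0xc5; word=0x62800000
[22+:1] chan=0 & 0x1 = 0x0; word=0x62800000
[19+:3] cnt=1 & 0x7 = 0x1; word=0x62880000
[16+:3] tag=-1 & 0x7 = 0x7; word=0x628f0000
[0+:16] err=21468 & 0xffff = 0x53dc; word=0x628f53dc
word = 0x628f53dc → big-endian bytes:
  [0]=0x62  [1]=0x8f  [2]=0x53  [3]=0xdc

62 8f 53 dc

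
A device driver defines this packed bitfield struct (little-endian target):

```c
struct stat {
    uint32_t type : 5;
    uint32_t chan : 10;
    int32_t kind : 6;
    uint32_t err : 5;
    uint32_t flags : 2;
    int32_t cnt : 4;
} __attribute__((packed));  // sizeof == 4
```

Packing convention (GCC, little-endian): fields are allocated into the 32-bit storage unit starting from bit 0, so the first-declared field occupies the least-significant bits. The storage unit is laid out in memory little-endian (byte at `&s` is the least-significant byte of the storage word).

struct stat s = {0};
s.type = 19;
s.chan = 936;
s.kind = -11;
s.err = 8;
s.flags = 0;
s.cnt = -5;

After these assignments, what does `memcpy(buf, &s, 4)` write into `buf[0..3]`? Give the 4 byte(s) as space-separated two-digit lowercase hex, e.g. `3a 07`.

[0+:5] type=19 & 0x1f = 0x13; word=0x00000013
[5+:10] chan=936 & 0x3ff = 0x3a8; word=0x00007513
[15+:6] kind=-11 & 0x3f = 0x35; word=0x001af513
[21+:5] err=8 & 0x1f = 0x8; word=0x011af513
[26+:2] flags=0 & 0x3 = 0x0; word=0x011af513
[28+:4] cnt=-5 & 0xf = 0xb; word=0xb11af513
word = 0xb11af513 → little-endian bytes:
  [0]=0x13  [1]=0xf5  [2]=0x1a  [3]=0xb1

13 f5 1a b1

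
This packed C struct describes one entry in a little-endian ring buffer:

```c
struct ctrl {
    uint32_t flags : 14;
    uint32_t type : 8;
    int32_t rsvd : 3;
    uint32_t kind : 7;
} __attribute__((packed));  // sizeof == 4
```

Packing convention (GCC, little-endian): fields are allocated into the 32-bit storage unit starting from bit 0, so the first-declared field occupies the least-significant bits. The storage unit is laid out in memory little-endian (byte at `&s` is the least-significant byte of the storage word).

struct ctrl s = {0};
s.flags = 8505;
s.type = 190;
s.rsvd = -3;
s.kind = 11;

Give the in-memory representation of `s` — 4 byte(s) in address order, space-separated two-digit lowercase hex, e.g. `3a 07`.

39 a1 6f 17

[0+:14] flags=8505 & 0x3fff = 0x2139; word=0x00002139
[14+:8] type=190 & 0xff = 0xbe; word=0x002fa139
[22+:3] rsvd=-3 & 0x7 = 0x5; word=0x016fa139
[25+:7] kind=11 & 0x7f = 0xb; word=0x176fa139
word = 0x176fa139 → little-endian bytes:
  [0]=0x39  [1]=0xa1  [2]=0x6f  [3]=0x17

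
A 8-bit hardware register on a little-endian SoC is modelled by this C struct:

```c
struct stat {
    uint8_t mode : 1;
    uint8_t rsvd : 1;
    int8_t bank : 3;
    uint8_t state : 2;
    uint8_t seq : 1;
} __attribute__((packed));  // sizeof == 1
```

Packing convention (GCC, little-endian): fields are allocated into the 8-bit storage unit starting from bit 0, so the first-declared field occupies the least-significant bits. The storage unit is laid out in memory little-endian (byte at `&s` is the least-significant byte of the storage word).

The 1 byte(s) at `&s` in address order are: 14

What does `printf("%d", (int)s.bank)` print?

[0]=0x14 (little-endian) → word 0x14
mode [0+:1] = (word>>0) & 0x1 = 0
rsvd [1+:1] = (word>>1) & 0x1 = 0
bank [2+:3] = (word>>2) & 0x7 = 5  ←
state [5+:2] = (word>>5) & 0x3 = 0
seq [7+:1] = (word>>7) & 0x1 = 0
bank signed 3b, MSB=1: 5 - 8 = -3

-3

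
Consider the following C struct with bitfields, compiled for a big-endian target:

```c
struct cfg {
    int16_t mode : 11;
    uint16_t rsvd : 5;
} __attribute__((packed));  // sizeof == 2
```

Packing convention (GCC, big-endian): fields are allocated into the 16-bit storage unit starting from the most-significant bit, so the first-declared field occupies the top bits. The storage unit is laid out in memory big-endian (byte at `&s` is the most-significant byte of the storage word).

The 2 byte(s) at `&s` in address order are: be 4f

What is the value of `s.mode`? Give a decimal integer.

-526

[0]=0xbe [1]=0x4f (big-endian) → word 0xbe4f
mode:11 @ bit 5 → (0xbe4f>>5)&0x7ff = 0x5f2  ←
rsvd:5 @ bit 0 → (0xbe4f>>0)&0x1f = 0xf
mode signed 11b, MSB=1: 1522 - 2048 = -526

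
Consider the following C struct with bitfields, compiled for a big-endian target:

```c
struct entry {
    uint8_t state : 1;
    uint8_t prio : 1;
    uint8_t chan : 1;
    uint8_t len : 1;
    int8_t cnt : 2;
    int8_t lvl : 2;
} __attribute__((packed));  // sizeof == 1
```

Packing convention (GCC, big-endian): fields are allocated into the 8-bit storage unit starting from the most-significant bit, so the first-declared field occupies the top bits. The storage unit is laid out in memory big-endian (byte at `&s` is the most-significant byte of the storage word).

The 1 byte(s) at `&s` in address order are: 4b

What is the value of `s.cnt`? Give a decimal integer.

-2

[0]=0x4b (big-endian) → word 0x4b
state [7+:1] = (word>>7) & 0x1 = 0
prio [6+:1] = (word>>6) & 0x1 = 1
chan [5+:1] = (word>>5) & 0x1 = 0
len [4+:1] = (word>>4) & 0x1 = 0
cnt [2+:2] = (word>>2) & 0x3 = 2  ←
lvl [0+:2] = (word>>0) & 0x3 = 3
cnt signed 2b, MSB=1: 2 - 4 = -2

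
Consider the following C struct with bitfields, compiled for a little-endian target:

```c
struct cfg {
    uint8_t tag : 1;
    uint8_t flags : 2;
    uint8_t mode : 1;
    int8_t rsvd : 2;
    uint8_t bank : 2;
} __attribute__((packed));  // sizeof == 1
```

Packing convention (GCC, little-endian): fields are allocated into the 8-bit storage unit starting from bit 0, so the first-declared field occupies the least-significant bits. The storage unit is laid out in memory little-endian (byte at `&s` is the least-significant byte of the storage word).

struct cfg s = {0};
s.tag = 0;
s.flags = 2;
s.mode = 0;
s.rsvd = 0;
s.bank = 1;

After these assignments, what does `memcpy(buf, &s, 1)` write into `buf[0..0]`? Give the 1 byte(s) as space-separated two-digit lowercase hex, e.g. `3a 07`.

44

tag:1 = 0 → 0x0 << 0 → word 0x00
flags:2 = 2 → 0x2 << 1 → word 0x04
mode:1 = 0 → 0x0 << 3 → word 0x04
rsvd:2 = 0 → 0x0 << 4 → word 0x04
bank:2 = 1 → 0x1 << 6 → word 0x44
word = 0x44 → little-endian bytes:
  [0]=0x44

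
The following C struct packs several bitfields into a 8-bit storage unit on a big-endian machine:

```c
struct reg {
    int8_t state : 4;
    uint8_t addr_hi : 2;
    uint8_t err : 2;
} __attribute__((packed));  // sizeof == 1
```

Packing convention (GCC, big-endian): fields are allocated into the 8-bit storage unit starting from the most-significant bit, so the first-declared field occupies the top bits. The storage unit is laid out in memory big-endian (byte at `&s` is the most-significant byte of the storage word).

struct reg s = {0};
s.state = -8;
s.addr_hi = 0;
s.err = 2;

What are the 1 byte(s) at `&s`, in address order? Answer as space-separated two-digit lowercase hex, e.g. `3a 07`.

82

[4+:4] state=-8 & 0xf = 0x8; word=0x80
[2+:2] addr_hi=0 & 0x3 = 0x0; word=0x80
[0+:2] err=2 & 0x3 = 0x2; word=0x82
word = 0x82 → big-endian bytes:
  [0]=0x82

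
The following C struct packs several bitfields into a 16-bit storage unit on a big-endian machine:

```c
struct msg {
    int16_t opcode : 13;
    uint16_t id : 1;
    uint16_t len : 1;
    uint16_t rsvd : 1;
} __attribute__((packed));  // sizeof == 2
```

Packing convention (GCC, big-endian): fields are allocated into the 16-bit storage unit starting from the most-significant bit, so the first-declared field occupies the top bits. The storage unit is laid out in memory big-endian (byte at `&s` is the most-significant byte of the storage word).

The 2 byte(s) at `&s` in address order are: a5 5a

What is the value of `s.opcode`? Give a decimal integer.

-2901

[0]=0xa5 [1]=0x5a (big-endian) → word 0xa55a
opcode:13 @ bit 3 → (0xa55a>>3)&0x1fff = 0x14ab  ←
id:1 @ bit 2 → (0xa55a>>2)&0x1 = 0x0
len:1 @ bit 1 → (0xa55a>>1)&0x1 = 0x1
rsvd:1 @ bit 0 → (0xa55a>>0)&0x1 = 0x0
opcode signed 13b, MSB=1: 5291 - 8192 = -2901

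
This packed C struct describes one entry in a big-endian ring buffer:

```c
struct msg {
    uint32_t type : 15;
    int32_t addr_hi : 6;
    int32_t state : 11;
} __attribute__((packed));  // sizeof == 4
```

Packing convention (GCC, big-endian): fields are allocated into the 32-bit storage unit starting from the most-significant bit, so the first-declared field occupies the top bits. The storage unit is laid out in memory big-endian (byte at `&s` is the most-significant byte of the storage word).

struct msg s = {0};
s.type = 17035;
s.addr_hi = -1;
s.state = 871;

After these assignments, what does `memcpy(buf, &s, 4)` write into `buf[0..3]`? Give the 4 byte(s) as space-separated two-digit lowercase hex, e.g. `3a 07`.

[17+:15] type=17035 & 0x7fff = 0x428b; word=0x85160000
[11+:6] addr_hi=-1 & 0x3f = 0x3f; word=0x8517f800
[0+:11] state=871 & 0x7ff = 0x367; word=0x8517fb67
word = 0x8517fb67 → big-endian bytes:
  [0]=0x85  [1]=0x17  [2]=0xfb  [3]=0x67

85 17 fb 67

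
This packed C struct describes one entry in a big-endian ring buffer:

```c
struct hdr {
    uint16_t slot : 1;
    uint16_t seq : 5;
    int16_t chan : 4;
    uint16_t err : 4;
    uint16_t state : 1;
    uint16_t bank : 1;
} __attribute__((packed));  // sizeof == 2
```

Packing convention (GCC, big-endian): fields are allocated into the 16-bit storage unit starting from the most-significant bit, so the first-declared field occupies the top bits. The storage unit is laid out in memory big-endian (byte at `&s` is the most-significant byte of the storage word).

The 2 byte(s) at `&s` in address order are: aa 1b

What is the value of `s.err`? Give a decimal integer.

6

[0]=0xaa [1]=0x1b (big-endian) → word 0xaa1b
slot [15+:1] = (word>>15) & 0x1 = 1
seq [10+:5] = (word>>10) & 0x1f = 10
chan [6+:4] = (word>>6) & 0xf = 8
err [2+:4] = (word>>2) & 0xf = 6  ←
state [1+:1] = (word>>1) & 0x1 = 1
bank [0+:1] = (word>>0) & 0x1 = 1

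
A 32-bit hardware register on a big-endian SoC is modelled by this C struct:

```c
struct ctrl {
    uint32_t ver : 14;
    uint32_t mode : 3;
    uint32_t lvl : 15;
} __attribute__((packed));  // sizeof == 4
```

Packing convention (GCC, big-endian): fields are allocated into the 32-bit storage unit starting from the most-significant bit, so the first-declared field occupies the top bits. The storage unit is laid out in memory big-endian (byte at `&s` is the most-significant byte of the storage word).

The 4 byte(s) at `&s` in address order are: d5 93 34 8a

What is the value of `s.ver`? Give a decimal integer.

[0]=0xd5 [1]=0x93 [2]=0x34 [3]=0x8a (big-endian) → word 0xd593348a
ver [18+:14] = (word>>18) & 0x3fff = 13668  ←
mode [15+:3] = (word>>15) & 0x7 = 6
lvl [0+:15] = (word>>0) & 0x7fff = 13450

13668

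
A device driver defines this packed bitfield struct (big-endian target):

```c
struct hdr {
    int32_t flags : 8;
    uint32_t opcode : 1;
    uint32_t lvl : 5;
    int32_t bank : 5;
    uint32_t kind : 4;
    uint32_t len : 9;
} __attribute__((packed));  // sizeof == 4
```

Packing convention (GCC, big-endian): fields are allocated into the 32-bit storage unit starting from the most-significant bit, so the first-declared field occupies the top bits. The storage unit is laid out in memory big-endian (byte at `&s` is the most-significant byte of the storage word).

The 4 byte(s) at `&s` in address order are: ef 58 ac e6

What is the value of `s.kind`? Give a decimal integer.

[0]=0xef [1]=0x58 [2]=0xac [3]=0xe6 (big-endian) → word 0xef58ace6
flags:8 @ bit 24 → (0xef58ace6>>24)&0xff = 0xef
opcode:1 @ bit 23 → (0xef58ace6>>23)&0x1 = 0x0
lvl:5 @ bit 18 → (0xef58ace6>>18)&0x1f = 0x16
bank:5 @ bit 13 → (0xef58ace6>>13)&0x1f = 0x5
kind:4 @ bit 9 → (0xef58ace6>>9)&0xf = 0x6  ←
len:9 @ bit 0 → (0xef58ace6>>0)&0x1ff = 0xe6

6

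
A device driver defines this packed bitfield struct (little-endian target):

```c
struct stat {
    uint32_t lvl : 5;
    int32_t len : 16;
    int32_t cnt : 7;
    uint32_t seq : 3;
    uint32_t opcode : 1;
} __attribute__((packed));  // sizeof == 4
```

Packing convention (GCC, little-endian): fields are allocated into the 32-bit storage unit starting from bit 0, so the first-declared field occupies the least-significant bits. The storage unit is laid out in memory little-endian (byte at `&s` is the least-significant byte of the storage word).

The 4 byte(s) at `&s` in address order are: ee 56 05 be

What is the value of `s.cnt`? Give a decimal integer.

-16

[0]=0xee [1]=0x56 [2]=0x05 [3]=0xbe (little-endian) → word 0xbe0556ee
lvl [0+:5] = (word>>0) & 0x1f = 14
len [5+:16] = (word>>5) & 0xffff = 10935
cnt [21+:7] = (word>>21) & 0x7f = 112  ←
seq [28+:3] = (word>>28) & 0x7 = 3
opcode [31+:1] = (word>>31) & 0x1 = 1
cnt signed 7b, MSB=1: 112 - 128 = -16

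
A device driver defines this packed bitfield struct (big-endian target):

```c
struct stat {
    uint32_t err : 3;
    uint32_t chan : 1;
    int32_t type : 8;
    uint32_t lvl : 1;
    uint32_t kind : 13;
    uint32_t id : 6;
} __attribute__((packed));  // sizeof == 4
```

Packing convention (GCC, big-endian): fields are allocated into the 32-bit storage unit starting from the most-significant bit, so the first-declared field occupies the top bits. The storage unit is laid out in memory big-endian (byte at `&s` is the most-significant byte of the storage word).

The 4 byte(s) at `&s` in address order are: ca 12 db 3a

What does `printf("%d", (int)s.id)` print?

[0]=0xca [1]=0x12 [2]=0xdb [3]=0x3a (big-endian) → word 0xca12db3a
err:3 @ bit 29 → (0xca12db3a>>29)&0x7 = 0x6
chan:1 @ bit 28 → (0xca12db3a>>28)&0x1 = 0x0
type:8 @ bit 20 → (0xca12db3a>>20)&0xff = 0xa1
lvl:1 @ bit 19 → (0xca12db3a>>19)&0x1 = 0x0
kind:13 @ bit 6 → (0xca12db3a>>6)&0x1fff = 0xb6c
id:6 @ bit 0 → (0xca12db3a>>0)&0x3f = 0x3a  ←

58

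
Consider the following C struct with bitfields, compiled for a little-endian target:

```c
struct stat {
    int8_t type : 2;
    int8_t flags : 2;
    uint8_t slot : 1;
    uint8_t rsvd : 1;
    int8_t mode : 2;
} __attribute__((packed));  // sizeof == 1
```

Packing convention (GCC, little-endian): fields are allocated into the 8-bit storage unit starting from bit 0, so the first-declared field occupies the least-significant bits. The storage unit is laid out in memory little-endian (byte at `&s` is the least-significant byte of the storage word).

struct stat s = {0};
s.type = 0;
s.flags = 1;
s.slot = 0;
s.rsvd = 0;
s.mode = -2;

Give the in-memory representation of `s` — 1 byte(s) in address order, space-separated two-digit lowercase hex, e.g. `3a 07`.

84

[0+:2] type=0 & 0x3 = 0x0; word=0x00
[2+:2] flags=1 & 0x3 = 0x1; word=0x04
[4+:1] slot=0 & 0x1 = 0x0; word=0x04
[5+:1] rsvd=0 & 0x1 = 0x0; word=0x04
[6+:2] mode=-2 & 0x3 = 0x2; word=0x84
word = 0x84 → little-endian bytes:
  [0]=0x84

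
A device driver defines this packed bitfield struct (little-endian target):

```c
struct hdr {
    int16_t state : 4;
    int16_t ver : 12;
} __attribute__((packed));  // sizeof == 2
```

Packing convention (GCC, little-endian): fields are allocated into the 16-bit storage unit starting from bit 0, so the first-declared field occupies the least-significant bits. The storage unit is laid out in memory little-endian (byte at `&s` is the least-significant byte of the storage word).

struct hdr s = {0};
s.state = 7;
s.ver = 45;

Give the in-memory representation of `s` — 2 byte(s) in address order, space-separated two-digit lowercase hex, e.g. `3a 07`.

state:4 = 7 → 0x7 << 0 → word 0x0007
ver:12 = 45 → 0x2d << 4 → word 0x02d7
word = 0x02d7 → little-endian bytes:
  [0]=0xd7  [1]=0x02

d7 02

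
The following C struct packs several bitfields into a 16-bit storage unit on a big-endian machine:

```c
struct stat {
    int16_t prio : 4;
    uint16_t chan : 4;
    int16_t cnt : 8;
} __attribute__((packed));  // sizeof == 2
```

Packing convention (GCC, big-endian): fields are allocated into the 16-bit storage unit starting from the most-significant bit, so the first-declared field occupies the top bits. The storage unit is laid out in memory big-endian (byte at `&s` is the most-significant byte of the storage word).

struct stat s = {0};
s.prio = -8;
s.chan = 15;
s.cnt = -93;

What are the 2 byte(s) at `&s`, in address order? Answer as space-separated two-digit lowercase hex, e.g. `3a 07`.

prio (4b) val=-8 bits=0x8 at bit 12: 0x8000
chan (4b) val=15 bits=0xf at bit 8: 0x8f00
cnt (8b) val=-93 bits=0xa3 at bit 0: 0x8fa3
word = 0x8fa3 → big-endian bytes:
  [0]=0x8f  [1]=0xa3

8f a3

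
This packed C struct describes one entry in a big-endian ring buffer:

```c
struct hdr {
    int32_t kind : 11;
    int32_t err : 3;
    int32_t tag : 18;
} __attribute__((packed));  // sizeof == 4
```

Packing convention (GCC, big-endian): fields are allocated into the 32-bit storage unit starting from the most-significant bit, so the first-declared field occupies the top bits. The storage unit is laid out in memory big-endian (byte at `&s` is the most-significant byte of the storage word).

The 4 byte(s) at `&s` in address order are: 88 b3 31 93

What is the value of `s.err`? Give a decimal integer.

-4

[0]=0x88 [1]=0xb3 [2]=0x31 [3]=0x93 (big-endian) → word 0x88b33193
kind:11 @ bit 21 → (0x88b33193>>21)&0x7ff = 0x445
err:3 @ bit 18 → (0x88b33193>>18)&0x7 = 0x4  ←
tag:18 @ bit 0 → (0x88b33193>>0)&0x3ffff = 0x33193
err signed 3b, MSB=1: 4 - 8 = -4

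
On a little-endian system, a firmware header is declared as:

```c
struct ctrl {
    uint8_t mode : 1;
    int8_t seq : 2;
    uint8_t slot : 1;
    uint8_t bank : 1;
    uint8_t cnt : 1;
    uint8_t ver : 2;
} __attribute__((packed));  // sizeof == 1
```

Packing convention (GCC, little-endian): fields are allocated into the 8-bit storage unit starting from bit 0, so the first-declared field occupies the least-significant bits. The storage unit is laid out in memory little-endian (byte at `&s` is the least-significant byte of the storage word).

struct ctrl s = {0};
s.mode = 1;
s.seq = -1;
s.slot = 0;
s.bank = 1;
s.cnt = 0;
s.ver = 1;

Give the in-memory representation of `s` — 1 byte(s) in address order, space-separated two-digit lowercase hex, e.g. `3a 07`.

57

mode (1b) val=1 bits=0x1 at bit 0: 0x01
seq (2b) val=-1 bits=0x3 at bit 1: 0x07
slot (1b) val=0 bits=0x0 at bit 3: 0x07
bank (1b) val=1 bits=0x1 at bit 4: 0x17
cnt (1b) val=0 bits=0x0 at bit 5: 0x17
ver (2b) val=1 bits=0x1 at bit 6: 0x57
word = 0x57 → little-endian bytes:
  [0]=0x57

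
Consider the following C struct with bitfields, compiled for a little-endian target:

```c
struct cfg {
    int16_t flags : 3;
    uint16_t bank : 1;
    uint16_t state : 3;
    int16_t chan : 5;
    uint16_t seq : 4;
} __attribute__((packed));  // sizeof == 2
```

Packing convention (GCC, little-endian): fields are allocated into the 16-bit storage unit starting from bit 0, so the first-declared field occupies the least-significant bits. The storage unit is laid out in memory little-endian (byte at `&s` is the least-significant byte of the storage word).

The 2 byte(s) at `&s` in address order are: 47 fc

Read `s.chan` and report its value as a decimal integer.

[0]=0x47 [1]=0xfc (little-endian) → word 0xfc47
flags [0+:3] = (word>>0) & 0x7 = 7
bank [3+:1] = (word>>3) & 0x1 = 0
state [4+:3] = (word>>4) & 0x7 = 4
chan [7+:5] = (word>>7) & 0x1f = 24  ←
seq [12+:4] = (word>>12) & 0xf = 15
chan signed 5b, MSB=1: 24 - 32 = -8

-8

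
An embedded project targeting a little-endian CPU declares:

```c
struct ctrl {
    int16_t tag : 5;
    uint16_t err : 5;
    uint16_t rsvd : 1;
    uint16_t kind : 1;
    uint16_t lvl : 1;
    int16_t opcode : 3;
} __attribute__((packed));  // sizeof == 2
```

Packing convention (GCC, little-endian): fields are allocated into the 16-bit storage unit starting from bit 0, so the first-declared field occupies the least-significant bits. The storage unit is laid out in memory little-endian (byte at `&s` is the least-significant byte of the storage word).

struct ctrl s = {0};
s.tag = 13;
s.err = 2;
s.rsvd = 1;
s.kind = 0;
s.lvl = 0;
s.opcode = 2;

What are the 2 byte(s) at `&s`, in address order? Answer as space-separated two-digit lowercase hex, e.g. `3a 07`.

4d 44

tag:5 = 13 → 0xd << 0 → word 0x000d
err:5 = 2 → 0x2 << 5 → word 0x004d
rsvd:1 = 1 → 0x1 << 10 → word 0x044d
kind:1 = 0 → 0x0 << 11 → word 0x044d
lvl:1 = 0 → 0x0 << 12 → word 0x044d
opcode:3 = 2 → 0x2 << 13 → word 0x444d
word = 0x444d → little-endian bytes:
  [0]=0x4d  [1]=0x44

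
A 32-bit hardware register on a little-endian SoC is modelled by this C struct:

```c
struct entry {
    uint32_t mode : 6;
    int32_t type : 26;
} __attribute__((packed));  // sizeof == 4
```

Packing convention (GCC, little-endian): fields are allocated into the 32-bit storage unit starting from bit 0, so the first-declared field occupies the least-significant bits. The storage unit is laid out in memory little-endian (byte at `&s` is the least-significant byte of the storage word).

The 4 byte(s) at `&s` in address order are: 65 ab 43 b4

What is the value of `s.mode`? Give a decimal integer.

37

[0]=0x65 [1]=0xab [2]=0x43 [3]=0xb4 (little-endian) → word 0xb443ab65
mode:6 @ bit 0 → (0xb443ab65>>0)&0x3f = 0x25  ←
type:26 @ bit 6 → (0xb443ab65>>6)&0x3ffffff = 0x2d10ead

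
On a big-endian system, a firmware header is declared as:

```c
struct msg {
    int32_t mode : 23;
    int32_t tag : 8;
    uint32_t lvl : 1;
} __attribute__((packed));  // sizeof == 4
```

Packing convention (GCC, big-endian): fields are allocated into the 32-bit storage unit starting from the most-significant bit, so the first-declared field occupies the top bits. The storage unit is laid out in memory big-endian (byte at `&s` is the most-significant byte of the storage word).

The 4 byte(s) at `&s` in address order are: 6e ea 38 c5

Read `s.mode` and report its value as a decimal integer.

3634460

[0]=0x6e [1]=0xea [2]=0x38 [3]=0xc5 (big-endian) → word 0x6eea38c5
mode [9+:23] = (word>>9) & 0x7fffff = 3634460  ←
tag [1+:8] = (word>>1) & 0xff = 98
lvl [0+:1] = (word>>0) & 0x1 = 1
mode signed 23b, MSB=0: value = 3634460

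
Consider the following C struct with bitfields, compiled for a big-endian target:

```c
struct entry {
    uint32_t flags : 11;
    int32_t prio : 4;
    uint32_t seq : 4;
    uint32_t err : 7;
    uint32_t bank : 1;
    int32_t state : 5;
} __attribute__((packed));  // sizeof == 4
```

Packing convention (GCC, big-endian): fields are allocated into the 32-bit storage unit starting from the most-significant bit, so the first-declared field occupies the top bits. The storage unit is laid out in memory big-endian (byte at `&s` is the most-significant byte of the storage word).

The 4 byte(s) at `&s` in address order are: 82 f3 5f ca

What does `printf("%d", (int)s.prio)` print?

-7

[0]=0x82 [1]=0xf3 [2]=0x5f [3]=0xca (big-endian) → word 0x82f35fca
flags [21+:11] = (word>>21) & 0x7ff = 1047
prio [17+:4] = (word>>17) & 0xf = 9  ←
seq [13+:4] = (word>>13) & 0xf = 10
err [6+:7] = (word>>6) & 0x7f = 127
bank [5+:1] = (word>>5) & 0x1 = 0
state [0+:5] = (word>>0) & 0x1f = 10
prio signed 4b, MSB=1: 9 - 16 = -7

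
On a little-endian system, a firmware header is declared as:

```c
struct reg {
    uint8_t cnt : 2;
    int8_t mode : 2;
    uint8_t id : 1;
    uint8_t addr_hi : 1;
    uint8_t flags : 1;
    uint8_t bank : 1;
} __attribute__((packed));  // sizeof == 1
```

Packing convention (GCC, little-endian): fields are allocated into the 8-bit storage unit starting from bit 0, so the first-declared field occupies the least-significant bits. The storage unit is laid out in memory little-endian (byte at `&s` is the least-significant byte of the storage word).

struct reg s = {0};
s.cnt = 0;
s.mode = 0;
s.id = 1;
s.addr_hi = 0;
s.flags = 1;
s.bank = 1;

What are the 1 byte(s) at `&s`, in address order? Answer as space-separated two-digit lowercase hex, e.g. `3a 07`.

cnt (2b) val=0 bits=0x0 at bit 0: 0x00
mode (2b) val=0 bits=0x0 at bit 2: 0x00
id (1b) val=1 bits=0x1 at bit 4: 0x10
addr_hi (1b) val=0 bits=0x0 at bit 5: 0x10
flags (1b) val=1 bits=0x1 at bit 6: 0x50
bank (1b) val=1 bits=0x1 at bit 7: 0xd0
word = 0xd0 → little-endian bytes:
  [0]=0xd0

d0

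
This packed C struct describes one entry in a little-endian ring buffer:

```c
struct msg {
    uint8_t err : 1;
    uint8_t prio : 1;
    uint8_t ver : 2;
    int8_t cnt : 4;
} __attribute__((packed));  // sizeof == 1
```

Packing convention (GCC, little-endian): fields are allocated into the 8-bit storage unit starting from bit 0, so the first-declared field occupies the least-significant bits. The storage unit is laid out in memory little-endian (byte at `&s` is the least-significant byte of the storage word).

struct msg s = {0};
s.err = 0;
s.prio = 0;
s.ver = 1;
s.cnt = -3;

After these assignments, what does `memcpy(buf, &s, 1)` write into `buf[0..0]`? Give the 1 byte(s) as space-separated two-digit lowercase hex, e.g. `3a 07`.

d4

err:1 = 0 → 0x0 << 0 → word 0x00
prio:1 = 0 → 0x0 << 1 → word 0x00
ver:2 = 1 → 0x1 << 2 → word 0x04
cnt:4 = -3 → 0xd << 4 → word 0xd4
word = 0xd4 → little-endian bytes:
  [0]=0xd4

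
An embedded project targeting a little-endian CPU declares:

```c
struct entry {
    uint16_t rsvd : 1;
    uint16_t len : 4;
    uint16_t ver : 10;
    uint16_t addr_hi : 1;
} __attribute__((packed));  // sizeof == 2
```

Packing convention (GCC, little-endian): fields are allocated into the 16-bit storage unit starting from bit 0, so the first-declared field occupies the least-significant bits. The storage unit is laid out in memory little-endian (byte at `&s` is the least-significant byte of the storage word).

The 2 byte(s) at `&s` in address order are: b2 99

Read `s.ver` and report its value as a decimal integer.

[0]=0xb2 [1]=0x99 (little-endian) → word 0x99b2
rsvd [0+:1] = (word>>0) & 0x1 = 0
len [1+:4] = (word>>1) & 0xf = 9
ver [5+:10] = (word>>5) & 0x3ff = 205  ←
addr_hi [15+:1] = (word>>15) & 0x1 = 1

205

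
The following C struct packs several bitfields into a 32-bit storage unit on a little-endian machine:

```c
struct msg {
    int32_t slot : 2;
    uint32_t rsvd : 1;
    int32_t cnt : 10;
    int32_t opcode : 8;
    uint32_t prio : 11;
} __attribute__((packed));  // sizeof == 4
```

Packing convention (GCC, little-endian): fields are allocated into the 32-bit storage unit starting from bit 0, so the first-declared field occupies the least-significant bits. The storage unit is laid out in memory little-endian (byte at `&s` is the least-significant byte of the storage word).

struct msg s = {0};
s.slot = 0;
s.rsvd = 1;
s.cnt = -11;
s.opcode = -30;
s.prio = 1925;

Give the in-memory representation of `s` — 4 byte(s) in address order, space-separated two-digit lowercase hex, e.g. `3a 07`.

slot (2b) val=0 bits=0x0 at bit 0: 0x00000000
rsvd (1b) val=1 bits=0x1 at bit 2: 0x00000004
cnt (10b) val=-11 bits=0x3f5 at bit 3: 0x00001fac
opcode (8b) val=-30 bits=0xe2 at bit 13: 0x001c5fac
prio (11b) val=1925 bits=0x785 at bit 21: 0xf0bc5fac
word = 0xf0bc5fac → little-endian bytes:
  [0]=0xac  [1]=0x5f  [2]=0xbc  [3]=0xf0

ac 5f bc f0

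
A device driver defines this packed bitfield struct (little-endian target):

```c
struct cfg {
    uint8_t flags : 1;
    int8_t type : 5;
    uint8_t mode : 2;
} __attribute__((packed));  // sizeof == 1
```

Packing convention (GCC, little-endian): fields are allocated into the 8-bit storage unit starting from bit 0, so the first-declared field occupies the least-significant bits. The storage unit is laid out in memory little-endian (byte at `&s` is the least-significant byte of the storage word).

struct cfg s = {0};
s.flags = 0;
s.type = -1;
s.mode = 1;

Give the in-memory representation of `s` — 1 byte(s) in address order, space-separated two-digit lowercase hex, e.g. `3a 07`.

flags:1 = 0 → 0x0 << 0 → word 0x00
type:5 = -1 → 0x1f << 1 → word 0x3e
mode:2 = 1 → 0x1 << 6 → word 0x7e
word = 0x7e → little-endian bytes:
  [0]=0x7e

7e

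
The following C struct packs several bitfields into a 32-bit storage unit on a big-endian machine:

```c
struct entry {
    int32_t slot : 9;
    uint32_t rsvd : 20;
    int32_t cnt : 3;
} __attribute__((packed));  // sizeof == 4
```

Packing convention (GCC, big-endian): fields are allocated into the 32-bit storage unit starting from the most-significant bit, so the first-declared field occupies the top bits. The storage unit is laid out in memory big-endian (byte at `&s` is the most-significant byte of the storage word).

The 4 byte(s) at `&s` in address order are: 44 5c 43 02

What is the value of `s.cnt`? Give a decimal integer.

[0]=0x44 [1]=0x5c [2]=0x43 [3]=0x02 (big-endian) → word 0x445c4302
slot [23+:9] = (word>>23) & 0x1ff = 136
rsvd [3+:20] = (word>>3) & 0xfffff = 755808
cnt [0+:3] = (word>>0) & 0x7 = 2  ←
cnt signed 3b, MSB=0: value = 2

2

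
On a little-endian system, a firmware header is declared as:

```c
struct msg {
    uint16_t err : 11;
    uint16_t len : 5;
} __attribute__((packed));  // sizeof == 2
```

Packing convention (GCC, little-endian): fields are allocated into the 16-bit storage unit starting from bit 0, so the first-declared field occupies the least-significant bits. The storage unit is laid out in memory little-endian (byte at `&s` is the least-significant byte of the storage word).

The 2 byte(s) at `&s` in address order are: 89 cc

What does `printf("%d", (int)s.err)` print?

1161

[0]=0x89 [1]=0xcc (little-endian) → word 0xcc89
err:11 @ bit 0 → (0xcc89>>0)&0x7ff = 0x489  ←
len:5 @ bit 11 → (0xcc89>>11)&0x1f = 0x19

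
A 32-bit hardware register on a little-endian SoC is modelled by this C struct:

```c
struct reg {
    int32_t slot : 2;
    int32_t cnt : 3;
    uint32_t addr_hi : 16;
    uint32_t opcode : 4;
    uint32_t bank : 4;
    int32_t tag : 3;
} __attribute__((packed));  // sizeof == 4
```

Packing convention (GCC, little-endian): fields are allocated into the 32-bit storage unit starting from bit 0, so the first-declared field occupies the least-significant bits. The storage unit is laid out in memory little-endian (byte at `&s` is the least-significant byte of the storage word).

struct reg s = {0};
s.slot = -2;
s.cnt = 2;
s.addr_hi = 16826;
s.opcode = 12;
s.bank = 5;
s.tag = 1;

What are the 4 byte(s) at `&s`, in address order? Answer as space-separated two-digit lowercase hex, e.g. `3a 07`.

slot:2 = -2 → 0x2 << 0 → word 0x00000002
cnt:3 = 2 → 0x2 << 2 → word 0x0000000a
addr_hi:16 = 16826 → 0x41ba << 5 → word 0x0008374a
opcode:4 = 12 → 0xc << 21 → word 0x0188374a
bank:4 = 5 → 0x5 << 25 → word 0x0b88374a
tag:3 = 1 → 0x1 << 29 → word 0x2b88374a
word = 0x2b88374a → little-endian bytes:
  [0]=0x4a  [1]=0x37  [2]=0x88  [3]=0x2b

4a 37 88 2b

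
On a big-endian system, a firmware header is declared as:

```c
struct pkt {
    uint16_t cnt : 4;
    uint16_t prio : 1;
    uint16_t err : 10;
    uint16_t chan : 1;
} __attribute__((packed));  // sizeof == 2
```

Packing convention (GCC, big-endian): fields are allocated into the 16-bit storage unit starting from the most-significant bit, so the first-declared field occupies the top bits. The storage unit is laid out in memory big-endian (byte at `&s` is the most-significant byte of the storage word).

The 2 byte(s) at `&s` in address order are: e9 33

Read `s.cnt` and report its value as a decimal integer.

14

[0]=0xe9 [1]=0x33 (big-endian) → word 0xe933
cnt:4 @ bit 12 → (0xe933>>12)&0xf = 0xe  ←
prio:1 @ bit 11 → (0xe933>>11)&0x1 = 0x1
err:10 @ bit 1 → (0xe933>>1)&0x3ff = 0x99
chan:1 @ bit 0 → (0xe933>>0)&0x1 = 0x1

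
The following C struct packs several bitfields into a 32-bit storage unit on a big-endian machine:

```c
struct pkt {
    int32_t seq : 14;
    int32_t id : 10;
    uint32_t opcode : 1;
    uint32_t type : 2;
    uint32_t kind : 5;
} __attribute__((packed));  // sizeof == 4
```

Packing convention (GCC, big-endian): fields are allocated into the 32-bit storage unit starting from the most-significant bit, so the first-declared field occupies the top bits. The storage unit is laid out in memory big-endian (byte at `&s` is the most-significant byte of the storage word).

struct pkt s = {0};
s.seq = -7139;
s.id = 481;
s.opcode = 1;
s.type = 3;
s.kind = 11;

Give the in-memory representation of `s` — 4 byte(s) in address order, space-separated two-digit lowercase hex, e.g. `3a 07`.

seq (14b) val=-7139 bits=0x241d at bit 18: 0x90740000
id (10b) val=481 bits=0x1e1 at bit 8: 0x9075e100
opcode (1b) val=1 bits=0x1 at bit 7: 0x9075e180
type (2b) val=3 bits=0x3 at bit 5: 0x9075e1e0
kind (5b) val=11 bits=0xb at bit 0: 0x9075e1eb
word = 0x9075e1eb → big-endian bytes:
  [0]=0x90  [1]=0x75  [2]=0xe1  [3]=0xeb

90 75 e1 eb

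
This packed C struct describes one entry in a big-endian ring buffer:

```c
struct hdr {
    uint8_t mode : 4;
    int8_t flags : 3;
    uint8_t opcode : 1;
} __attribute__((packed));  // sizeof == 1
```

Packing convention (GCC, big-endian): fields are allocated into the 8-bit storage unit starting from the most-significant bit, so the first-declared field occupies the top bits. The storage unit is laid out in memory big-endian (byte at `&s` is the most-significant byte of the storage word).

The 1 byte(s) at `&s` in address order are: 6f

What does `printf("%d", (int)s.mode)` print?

[0]=0x6f (big-endian) → word 0x6f
mode:4 @ bit 4 → (0x6f>>4)&0xf = 0x6  ←
flags:3 @ bit 1 → (0x6f>>1)&0x7 = 0x7
opcode:1 @ bit 0 → (0x6f>>0)&0x1 = 0x1

6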